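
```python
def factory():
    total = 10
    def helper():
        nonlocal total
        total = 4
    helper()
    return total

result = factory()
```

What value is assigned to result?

Step 1: factory() sets total = 10.
Step 2: helper() uses nonlocal to reassign total = 4.
Step 3: result = 4

The answer is 4.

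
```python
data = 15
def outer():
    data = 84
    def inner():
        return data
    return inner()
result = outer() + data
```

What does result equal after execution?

Step 1: Global data = 15. outer() shadows with data = 84.
Step 2: inner() returns enclosing data = 84. outer() = 84.
Step 3: result = 84 + global data (15) = 99

The answer is 99.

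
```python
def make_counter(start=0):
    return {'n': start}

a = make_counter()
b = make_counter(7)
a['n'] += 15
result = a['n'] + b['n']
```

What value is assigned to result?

Step 1: make_counter() returns a new dict each call (immutable default 0).
Step 2: a = {'n': 0}, b = {'n': 7}.
Step 3: a['n'] += 15 = 15. result = 15 + 7 = 22

The answer is 22.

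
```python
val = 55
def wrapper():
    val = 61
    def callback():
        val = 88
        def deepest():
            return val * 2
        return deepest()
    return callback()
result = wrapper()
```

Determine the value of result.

Step 1: deepest() looks up val through LEGB: not local, finds val = 88 in enclosing callback().
Step 2: Returns 88 * 2 = 176.
Step 3: result = 176

The answer is 176.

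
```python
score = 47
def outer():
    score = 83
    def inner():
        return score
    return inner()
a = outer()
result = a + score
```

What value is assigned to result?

Step 1: outer() has local score = 83. inner() reads from enclosing.
Step 2: outer() returns 83. Global score = 47 unchanged.
Step 3: result = 83 + 47 = 130

The answer is 130.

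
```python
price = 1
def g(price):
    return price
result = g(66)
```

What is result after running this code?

Step 1: Global price = 1.
Step 2: g(66) takes parameter price = 66, which shadows the global.
Step 3: result = 66

The answer is 66.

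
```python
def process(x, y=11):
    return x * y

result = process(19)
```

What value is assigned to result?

Step 1: process(19) uses default y = 11.
Step 2: Returns 19 * 11 = 209.
Step 3: result = 209

The answer is 209.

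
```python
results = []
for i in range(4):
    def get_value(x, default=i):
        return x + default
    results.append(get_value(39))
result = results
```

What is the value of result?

Step 1: Default argument default=i is evaluated at function definition time.
Step 2: Each iteration creates get_value with default = current i value.
Step 3: get_value(39) returns 39 + default. results = [39, 40, 41, 42]

The answer is [39, 40, 41, 42].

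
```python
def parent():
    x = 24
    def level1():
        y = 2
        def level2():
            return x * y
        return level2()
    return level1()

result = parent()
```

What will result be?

Step 1: x = 24 in parent. y = 2 in level1.
Step 2: level2() reads x = 24 and y = 2 from enclosing scopes.
Step 3: result = 24 * 2 = 48

The answer is 48.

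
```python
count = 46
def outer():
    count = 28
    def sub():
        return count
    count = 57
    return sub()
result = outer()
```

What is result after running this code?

Step 1: outer() sets count = 28, then later count = 57.
Step 2: sub() is called after count is reassigned to 57. Closures capture variables by reference, not by value.
Step 3: result = 57

The answer is 57.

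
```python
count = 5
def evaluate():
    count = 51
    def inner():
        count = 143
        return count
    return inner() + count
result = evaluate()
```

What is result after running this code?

Step 1: evaluate() has local count = 51. inner() has local count = 143.
Step 2: inner() returns its local count = 143.
Step 3: evaluate() returns 143 + its own count (51) = 194

The answer is 194.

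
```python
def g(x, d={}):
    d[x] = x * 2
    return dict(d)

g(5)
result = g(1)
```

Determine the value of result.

Step 1: Mutable default dict is shared across calls.
Step 2: First call adds 5: 10. Second call adds 1: 2.
Step 3: result = {5: 10, 1: 2}

The answer is {5: 10, 1: 2}.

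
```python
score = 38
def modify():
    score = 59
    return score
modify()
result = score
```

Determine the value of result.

Step 1: score = 38 globally.
Step 2: modify() creates a LOCAL score = 59 (no global keyword!).
Step 3: The global score is unchanged. result = 38

The answer is 38.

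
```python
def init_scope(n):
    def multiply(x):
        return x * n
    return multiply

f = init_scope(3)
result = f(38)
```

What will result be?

Step 1: init_scope(3) returns multiply closure with n = 3.
Step 2: f(38) computes 38 * 3 = 114.
Step 3: result = 114

The answer is 114.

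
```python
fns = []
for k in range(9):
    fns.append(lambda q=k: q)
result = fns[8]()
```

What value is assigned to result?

Step 1: Default argument q=k captures k's value at each iteration.
Step 2: fns[8] captured q = 8 when k was 8.
Step 3: result = 8

The answer is 8.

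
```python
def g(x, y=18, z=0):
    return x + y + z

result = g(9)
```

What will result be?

Step 1: g(9) uses defaults y = 18, z = 0.
Step 2: Returns 9 + 18 + 0 = 27.
Step 3: result = 27

The answer is 27.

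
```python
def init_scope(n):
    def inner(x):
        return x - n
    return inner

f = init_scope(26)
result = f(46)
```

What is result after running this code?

Step 1: init_scope(26) creates a closure capturing n = 26.
Step 2: f(46) computes 46 - 26 = 20.
Step 3: result = 20

The answer is 20.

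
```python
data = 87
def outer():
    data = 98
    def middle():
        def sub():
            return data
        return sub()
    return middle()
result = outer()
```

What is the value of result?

Step 1: outer() defines data = 98. middle() and sub() have no local data.
Step 2: sub() checks local (none), enclosing middle() (none), enclosing outer() and finds data = 98.
Step 3: result = 98

The answer is 98.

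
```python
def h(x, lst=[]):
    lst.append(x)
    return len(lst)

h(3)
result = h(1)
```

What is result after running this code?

Step 1: Mutable default list persists between calls.
Step 2: First call: lst = [3], len = 1. Second call: lst = [3, 1], len = 2.
Step 3: result = 2

The answer is 2.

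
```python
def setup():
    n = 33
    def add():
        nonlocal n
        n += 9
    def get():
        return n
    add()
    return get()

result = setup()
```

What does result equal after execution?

Step 1: n = 33. add() modifies it via nonlocal, get() reads it.
Step 2: add() makes n = 33 + 9 = 42.
Step 3: get() returns 42. result = 42

The answer is 42.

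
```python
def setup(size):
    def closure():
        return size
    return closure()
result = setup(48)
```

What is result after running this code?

Step 1: setup(48) binds parameter size = 48.
Step 2: closure() looks up size in enclosing scope and finds the parameter size = 48.
Step 3: result = 48

The answer is 48.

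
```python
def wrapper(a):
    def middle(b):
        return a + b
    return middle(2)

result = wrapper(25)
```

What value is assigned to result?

Step 1: wrapper(25) passes a = 25.
Step 2: middle(2) has b = 2, reads a = 25 from enclosing.
Step 3: result = 25 + 2 = 27

The answer is 27.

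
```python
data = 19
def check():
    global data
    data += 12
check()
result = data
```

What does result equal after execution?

Step 1: data = 19 globally.
Step 2: check() modifies global data: data += 12 = 31.
Step 3: result = 31

The answer is 31.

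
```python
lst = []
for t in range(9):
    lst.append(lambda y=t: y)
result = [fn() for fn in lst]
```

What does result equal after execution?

Step 1: Default arg y=t captures t at each iteration.
Step 2: Each lambda has its own default: 0, 1, ..., 8.
Step 3: result = [0, 1, 2, 3, 4, 5, 6, 7, 8]

The answer is [0, 1, 2, 3, 4, 5, 6, 7, 8].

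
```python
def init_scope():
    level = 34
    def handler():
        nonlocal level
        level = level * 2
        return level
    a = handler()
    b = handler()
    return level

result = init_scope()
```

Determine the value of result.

Step 1: level starts at 34.
Step 2: First handler(): level = 34 * 2 = 68.
Step 3: Second handler(): level = 68 * 2 = 136.
Step 4: result = 136

The answer is 136.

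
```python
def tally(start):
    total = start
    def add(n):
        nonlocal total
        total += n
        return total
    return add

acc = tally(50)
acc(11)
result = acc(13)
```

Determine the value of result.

Step 1: tally(50) creates closure with total = 50.
Step 2: First acc(11): total = 50 + 11 = 61.
Step 3: Second acc(13): total = 61 + 13 = 74. result = 74

The answer is 74.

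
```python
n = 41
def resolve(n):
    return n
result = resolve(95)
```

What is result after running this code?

Step 1: Global n = 41.
Step 2: resolve(95) takes parameter n = 95, which shadows the global.
Step 3: result = 95

The answer is 95.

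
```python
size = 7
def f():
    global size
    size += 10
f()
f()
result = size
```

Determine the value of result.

Step 1: size = 7.
Step 2: First f(): size = 7 + 10 = 17.
Step 3: Second f(): size = 17 + 10 = 27. result = 27

The answer is 27.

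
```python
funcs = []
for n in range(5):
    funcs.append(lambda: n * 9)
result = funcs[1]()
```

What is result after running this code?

Step 1: All lambdas reference the same variable n (late binding).
Step 2: After the loop, n = 4. Every lambda returns n * 9.
Step 3: funcs[1]() = 4 * 9 = 36

The answer is 36.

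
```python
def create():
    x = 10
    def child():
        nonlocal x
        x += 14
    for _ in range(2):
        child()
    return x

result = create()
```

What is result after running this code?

Step 1: x = 10.
Step 2: child() is called 2 times in a loop, each adding 14 via nonlocal.
Step 3: x = 10 + 14 * 2 = 38

The answer is 38.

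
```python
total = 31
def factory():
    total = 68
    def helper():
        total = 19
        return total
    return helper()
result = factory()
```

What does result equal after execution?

Step 1: Three scopes define total: global (31), factory (68), helper (19).
Step 2: helper() has its own local total = 19, which shadows both enclosing and global.
Step 3: result = 19 (local wins in LEGB)

The answer is 19.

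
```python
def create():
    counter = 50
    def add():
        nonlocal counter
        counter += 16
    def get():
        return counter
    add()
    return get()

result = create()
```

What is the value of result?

Step 1: counter = 50. add() modifies it via nonlocal, get() reads it.
Step 2: add() makes counter = 50 + 16 = 66.
Step 3: get() returns 66. result = 66

The answer is 66.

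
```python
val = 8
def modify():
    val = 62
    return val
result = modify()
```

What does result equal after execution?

Step 1: Global val = 8.
Step 2: modify() creates local val = 62, shadowing the global.
Step 3: Returns local val = 62. result = 62

The answer is 62.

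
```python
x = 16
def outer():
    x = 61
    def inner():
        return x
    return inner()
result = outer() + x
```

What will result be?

Step 1: Global x = 16. outer() shadows with x = 61.
Step 2: inner() returns enclosing x = 61. outer() = 61.
Step 3: result = 61 + global x (16) = 77

The answer is 77.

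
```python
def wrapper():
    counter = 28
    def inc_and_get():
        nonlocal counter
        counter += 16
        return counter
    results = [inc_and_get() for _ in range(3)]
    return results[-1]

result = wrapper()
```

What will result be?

Step 1: counter = 28.
Step 2: Three calls to inc_and_get(), each adding 16.
Step 3: Last value = 28 + 16 * 3 = 76

The answer is 76.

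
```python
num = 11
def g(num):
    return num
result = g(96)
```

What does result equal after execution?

Step 1: Global num = 11.
Step 2: g(96) takes parameter num = 96, which shadows the global.
Step 3: result = 96

The answer is 96.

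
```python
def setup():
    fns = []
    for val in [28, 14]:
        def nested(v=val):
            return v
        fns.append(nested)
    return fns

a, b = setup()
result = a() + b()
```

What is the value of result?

Step 1: Default argument v=val captures val at each iteration.
Step 2: a() returns 28 (captured at first iteration), b() returns 14 (captured at second).
Step 3: result = 28 + 14 = 42

The answer is 42.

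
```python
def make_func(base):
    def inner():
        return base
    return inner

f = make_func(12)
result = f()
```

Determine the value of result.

Step 1: make_func(12) creates closure capturing base = 12.
Step 2: f() returns the captured base = 12.
Step 3: result = 12

The answer is 12.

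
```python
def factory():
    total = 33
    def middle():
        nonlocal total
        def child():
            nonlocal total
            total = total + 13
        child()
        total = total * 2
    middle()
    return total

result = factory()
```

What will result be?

Step 1: total = 33.
Step 2: child() adds 13: total = 33 + 13 = 46.
Step 3: middle() doubles: total = 46 * 2 = 92.
Step 4: result = 92

The answer is 92.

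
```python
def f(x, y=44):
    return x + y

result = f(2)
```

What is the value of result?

Step 1: f(2) uses default y = 44.
Step 2: Returns 2 + 44 = 46.
Step 3: result = 46

The answer is 46.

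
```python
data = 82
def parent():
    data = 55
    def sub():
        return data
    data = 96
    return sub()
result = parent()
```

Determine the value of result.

Step 1: parent() sets data = 55, then later data = 96.
Step 2: sub() is called after data is reassigned to 96. Closures capture variables by reference, not by value.
Step 3: result = 96

The answer is 96.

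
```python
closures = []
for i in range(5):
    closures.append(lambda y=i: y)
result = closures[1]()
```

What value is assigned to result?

Step 1: Default argument y=i captures i's value at each iteration.
Step 2: closures[1] captured y = 1 when i was 1.
Step 3: result = 1

The answer is 1.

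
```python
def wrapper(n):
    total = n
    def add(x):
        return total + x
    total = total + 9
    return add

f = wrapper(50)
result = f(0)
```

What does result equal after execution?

Step 1: wrapper(50) sets total = 50, then total = 50 + 9 = 59.
Step 2: Closures capture by reference, so add sees total = 59.
Step 3: f(0) returns 59 + 0 = 59

The answer is 59.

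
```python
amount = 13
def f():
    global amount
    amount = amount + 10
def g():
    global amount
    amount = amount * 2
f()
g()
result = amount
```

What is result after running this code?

Step 1: amount = 13.
Step 2: f() adds 10: amount = 13 + 10 = 23.
Step 3: g() doubles: amount = 23 * 2 = 46.
Step 4: result = 46

The answer is 46.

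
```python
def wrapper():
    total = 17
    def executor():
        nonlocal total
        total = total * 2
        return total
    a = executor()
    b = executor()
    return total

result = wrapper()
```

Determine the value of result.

Step 1: total starts at 17.
Step 2: First executor(): total = 17 * 2 = 34.
Step 3: Second executor(): total = 34 * 2 = 68.
Step 4: result = 68

The answer is 68.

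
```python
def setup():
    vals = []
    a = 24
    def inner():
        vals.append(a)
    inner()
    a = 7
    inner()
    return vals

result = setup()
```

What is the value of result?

Step 1: a = 24. inner() appends current a to vals.
Step 2: First inner(): appends 24. Then a = 7.
Step 3: Second inner(): appends 7 (closure sees updated a). result = [24, 7]

The answer is [24, 7].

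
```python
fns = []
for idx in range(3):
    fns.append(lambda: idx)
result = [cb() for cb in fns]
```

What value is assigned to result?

Step 1: All 3 lambdas share the same variable idx.
Step 2: After the loop, idx = 2.
Step 3: Each call returns 2. result = [2, 2, 2]

The answer is [2, 2, 2].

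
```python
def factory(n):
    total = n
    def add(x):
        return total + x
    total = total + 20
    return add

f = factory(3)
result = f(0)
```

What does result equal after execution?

Step 1: factory(3) sets total = 3, then total = 3 + 20 = 23.
Step 2: Closures capture by reference, so add sees total = 23.
Step 3: f(0) returns 23 + 0 = 23

The answer is 23.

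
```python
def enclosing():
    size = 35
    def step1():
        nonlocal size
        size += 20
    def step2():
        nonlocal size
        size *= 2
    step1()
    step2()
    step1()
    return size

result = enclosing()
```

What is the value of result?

Step 1: size = 35.
Step 2: step1(): size = 35 + 20 = 55.
Step 3: step2(): size = 55 * 2 = 110.
Step 4: step1(): size = 110 + 20 = 130. result = 130

The answer is 130.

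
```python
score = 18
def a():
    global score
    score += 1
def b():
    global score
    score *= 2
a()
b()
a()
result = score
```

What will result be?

Step 1: score = 18.
Step 2: a(): score = 18 + 1 = 19.
Step 3: b(): score = 19 * 2 = 38.
Step 4: a(): score = 38 + 1 = 39

The answer is 39.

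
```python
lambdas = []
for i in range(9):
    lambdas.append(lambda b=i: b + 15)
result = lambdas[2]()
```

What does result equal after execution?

Step 1: Default argument b=i captures i's value at definition time.
Step 2: lambdas[2] was defined when i = 2, so b defaults to 2.
Step 3: result = 2 + 15 = 17 (default arg fixes the late binding issue)

The answer is 17.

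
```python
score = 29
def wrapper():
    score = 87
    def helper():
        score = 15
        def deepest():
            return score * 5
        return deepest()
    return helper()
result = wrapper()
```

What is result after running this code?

Step 1: deepest() looks up score through LEGB: not local, finds score = 15 in enclosing helper().
Step 2: Returns 15 * 5 = 75.
Step 3: result = 75

The answer is 75.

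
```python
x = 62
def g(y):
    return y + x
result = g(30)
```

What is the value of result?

Step 1: x = 62 is defined globally.
Step 2: g(30) uses parameter y = 30 and looks up x from global scope = 62.
Step 3: result = 30 + 62 = 92

The answer is 92.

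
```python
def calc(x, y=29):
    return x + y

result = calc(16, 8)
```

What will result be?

Step 1: calc(16, 8) overrides default y with 8.
Step 2: Returns 16 + 8 = 24.
Step 3: result = 24

The answer is 24.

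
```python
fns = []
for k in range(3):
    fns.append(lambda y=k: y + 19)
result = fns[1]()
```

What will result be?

Step 1: Default argument y=k captures k's value at definition time.
Step 2: fns[1] was defined when k = 1, so y defaults to 1.
Step 3: result = 1 + 19 = 20 (default arg fixes the late binding issue)

The answer is 20.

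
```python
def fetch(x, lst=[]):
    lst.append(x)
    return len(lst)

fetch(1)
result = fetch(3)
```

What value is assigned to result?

Step 1: Mutable default list persists between calls.
Step 2: First call: lst = [1], len = 1. Second call: lst = [1, 3], len = 2.
Step 3: result = 2

The answer is 2.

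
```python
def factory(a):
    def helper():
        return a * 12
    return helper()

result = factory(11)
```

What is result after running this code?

Step 1: factory(11) binds parameter a = 11.
Step 2: helper() accesses a = 11 from enclosing scope.
Step 3: result = 11 * 12 = 132

The answer is 132.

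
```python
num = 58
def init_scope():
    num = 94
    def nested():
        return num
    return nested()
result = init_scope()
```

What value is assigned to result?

Step 1: num = 58 globally, but init_scope() defines num = 94 locally.
Step 2: nested() looks up num. Not in local scope, so checks enclosing scope (init_scope) and finds num = 94.
Step 3: result = 94

The answer is 94.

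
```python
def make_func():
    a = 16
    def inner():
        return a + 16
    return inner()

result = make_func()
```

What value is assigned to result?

Step 1: make_func() defines a = 16.
Step 2: inner() reads a = 16 from enclosing scope, returns 16 + 16 = 32.
Step 3: result = 32

The answer is 32.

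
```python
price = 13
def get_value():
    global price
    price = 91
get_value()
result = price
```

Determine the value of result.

Step 1: price = 13 globally.
Step 2: get_value() declares global price and sets it to 91.
Step 3: After get_value(), global price = 91. result = 91

The answer is 91.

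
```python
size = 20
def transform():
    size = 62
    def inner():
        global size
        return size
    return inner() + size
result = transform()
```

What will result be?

Step 1: Global size = 20. transform() shadows with local size = 62.
Step 2: inner() uses global keyword, so inner() returns global size = 20.
Step 3: transform() returns 20 + 62 = 82

The answer is 82.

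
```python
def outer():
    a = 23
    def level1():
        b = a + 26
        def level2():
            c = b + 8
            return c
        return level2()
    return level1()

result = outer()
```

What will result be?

Step 1: a = 23. b = a + 26 = 49.
Step 2: c = b + 8 = 49 + 8 = 57.
Step 3: result = 57

The answer is 57.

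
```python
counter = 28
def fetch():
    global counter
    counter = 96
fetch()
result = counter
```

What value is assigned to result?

Step 1: counter = 28 globally.
Step 2: fetch() declares global counter and sets it to 96.
Step 3: After fetch(), global counter = 96. result = 96

The answer is 96.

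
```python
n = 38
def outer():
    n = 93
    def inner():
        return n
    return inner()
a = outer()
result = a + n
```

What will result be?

Step 1: outer() has local n = 93. inner() reads from enclosing.
Step 2: outer() returns 93. Global n = 38 unchanged.
Step 3: result = 93 + 38 = 131

The answer is 131.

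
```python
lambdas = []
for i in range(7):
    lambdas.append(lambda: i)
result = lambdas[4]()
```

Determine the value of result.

Step 1: The loop creates 7 lambdas, all referencing the same variable i.
Step 2: After the loop, i = 6 (final value).
Step 3: lambdas[4]() looks up i at call time and finds 6. This is the late binding gotcha. result = 6

The answer is 6.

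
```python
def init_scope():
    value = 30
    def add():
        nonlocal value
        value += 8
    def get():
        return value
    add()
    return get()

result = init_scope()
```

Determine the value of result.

Step 1: value = 30. add() modifies it via nonlocal, get() reads it.
Step 2: add() makes value = 30 + 8 = 38.
Step 3: get() returns 38. result = 38

The answer is 38.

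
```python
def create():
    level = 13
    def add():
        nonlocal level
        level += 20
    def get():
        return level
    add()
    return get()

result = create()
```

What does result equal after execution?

Step 1: level = 13. add() modifies it via nonlocal, get() reads it.
Step 2: add() makes level = 13 + 20 = 33.
Step 3: get() returns 33. result = 33

The answer is 33.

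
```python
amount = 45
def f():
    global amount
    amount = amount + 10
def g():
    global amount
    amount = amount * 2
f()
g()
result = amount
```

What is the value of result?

Step 1: amount = 45.
Step 2: f() adds 10: amount = 45 + 10 = 55.
Step 3: g() doubles: amount = 55 * 2 = 110.
Step 4: result = 110

The answer is 110.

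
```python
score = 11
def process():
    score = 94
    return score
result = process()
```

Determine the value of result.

Step 1: Global score = 11.
Step 2: process() creates local score = 94, shadowing the global.
Step 3: Returns local score = 94. result = 94

The answer is 94.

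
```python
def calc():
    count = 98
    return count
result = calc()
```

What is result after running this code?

Step 1: calc() defines count = 98 in its local scope.
Step 2: return count finds the local variable count = 98.
Step 3: result = 98

The answer is 98.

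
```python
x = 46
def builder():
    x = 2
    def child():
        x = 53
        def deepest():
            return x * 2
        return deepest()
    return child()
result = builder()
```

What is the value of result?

Step 1: deepest() looks up x through LEGB: not local, finds x = 53 in enclosing child().
Step 2: Returns 53 * 2 = 106.
Step 3: result = 106

The answer is 106.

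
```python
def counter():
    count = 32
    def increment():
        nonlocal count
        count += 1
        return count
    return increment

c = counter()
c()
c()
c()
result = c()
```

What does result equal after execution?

Step 1: counter() creates closure with count = 32.
Step 2: Each c() call increments count via nonlocal. After 4 calls: 32 + 4 = 36.
Step 3: result = 36

The answer is 36.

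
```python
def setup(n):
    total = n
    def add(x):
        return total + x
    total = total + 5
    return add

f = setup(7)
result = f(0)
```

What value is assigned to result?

Step 1: setup(7) sets total = 7, then total = 7 + 5 = 12.
Step 2: Closures capture by reference, so add sees total = 12.
Step 3: f(0) returns 12 + 0 = 12

The answer is 12.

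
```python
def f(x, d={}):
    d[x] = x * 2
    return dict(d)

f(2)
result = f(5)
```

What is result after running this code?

Step 1: Mutable default dict is shared across calls.
Step 2: First call adds 2: 4. Second call adds 5: 10.
Step 3: result = {2: 4, 5: 10}

The answer is {2: 4, 5: 10}.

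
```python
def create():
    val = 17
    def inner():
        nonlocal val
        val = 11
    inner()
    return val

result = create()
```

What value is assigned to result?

Step 1: create() sets val = 17.
Step 2: inner() uses nonlocal to reassign val = 11.
Step 3: result = 11

The answer is 11.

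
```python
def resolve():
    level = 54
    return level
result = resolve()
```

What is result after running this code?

Step 1: resolve() defines level = 54 in its local scope.
Step 2: return level finds the local variable level = 54.
Step 3: result = 54

The answer is 54.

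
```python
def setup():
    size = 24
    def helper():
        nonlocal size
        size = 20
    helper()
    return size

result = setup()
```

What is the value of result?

Step 1: setup() sets size = 24.
Step 2: helper() uses nonlocal to reassign size = 20.
Step 3: result = 20

The answer is 20.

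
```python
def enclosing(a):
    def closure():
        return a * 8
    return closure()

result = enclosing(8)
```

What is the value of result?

Step 1: enclosing(8) binds parameter a = 8.
Step 2: closure() accesses a = 8 from enclosing scope.
Step 3: result = 8 * 8 = 64

The answer is 64.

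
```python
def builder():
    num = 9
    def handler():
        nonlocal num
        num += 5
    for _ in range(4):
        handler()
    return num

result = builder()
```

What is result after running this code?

Step 1: num = 9.
Step 2: handler() is called 4 times in a loop, each adding 5 via nonlocal.
Step 3: num = 9 + 5 * 4 = 29

The answer is 29.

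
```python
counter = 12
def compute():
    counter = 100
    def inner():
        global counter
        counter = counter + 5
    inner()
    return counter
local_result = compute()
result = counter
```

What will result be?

Step 1: Global counter = 12. compute() creates local counter = 100.
Step 2: inner() declares global counter and adds 5: global counter = 12 + 5 = 17.
Step 3: compute() returns its local counter = 100 (unaffected by inner).
Step 4: result = global counter = 17

The answer is 17.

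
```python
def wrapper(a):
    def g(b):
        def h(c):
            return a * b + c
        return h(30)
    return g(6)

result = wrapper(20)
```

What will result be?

Step 1: a = 20, b = 6, c = 30.
Step 2: h() computes a * b + c = 20 * 6 + 30 = 150.
Step 3: result = 150

The answer is 150.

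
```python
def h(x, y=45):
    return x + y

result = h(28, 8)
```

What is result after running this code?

Step 1: h(28, 8) overrides default y with 8.
Step 2: Returns 28 + 8 = 36.
Step 3: result = 36

The answer is 36.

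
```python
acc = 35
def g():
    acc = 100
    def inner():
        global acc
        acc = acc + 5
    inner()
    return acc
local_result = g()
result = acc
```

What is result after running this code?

Step 1: Global acc = 35. g() creates local acc = 100.
Step 2: inner() declares global acc and adds 5: global acc = 35 + 5 = 40.
Step 3: g() returns its local acc = 100 (unaffected by inner).
Step 4: result = global acc = 40

The answer is 40.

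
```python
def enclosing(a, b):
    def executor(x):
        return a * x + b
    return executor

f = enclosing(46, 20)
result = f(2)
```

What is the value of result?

Step 1: enclosing(46, 20) captures a = 46, b = 20.
Step 2: f(2) computes 46 * 2 + 20 = 112.
Step 3: result = 112

The answer is 112.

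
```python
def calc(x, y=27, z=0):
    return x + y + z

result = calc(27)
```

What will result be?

Step 1: calc(27) uses defaults y = 27, z = 0.
Step 2: Returns 27 + 27 + 0 = 54.
Step 3: result = 54

The answer is 54.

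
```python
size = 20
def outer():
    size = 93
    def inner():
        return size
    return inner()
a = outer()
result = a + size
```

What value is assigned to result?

Step 1: outer() has local size = 93. inner() reads from enclosing.
Step 2: outer() returns 93. Global size = 20 unchanged.
Step 3: result = 93 + 20 = 113

The answer is 113.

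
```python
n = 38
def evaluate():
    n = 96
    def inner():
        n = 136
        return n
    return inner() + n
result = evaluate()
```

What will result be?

Step 1: evaluate() has local n = 96. inner() has local n = 136.
Step 2: inner() returns its local n = 136.
Step 3: evaluate() returns 136 + its own n (96) = 232

The answer is 232.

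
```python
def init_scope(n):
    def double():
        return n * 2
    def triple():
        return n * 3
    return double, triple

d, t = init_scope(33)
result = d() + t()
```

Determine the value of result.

Step 1: Both closures capture the same n = 33.
Step 2: d() = 33 * 2 = 66, t() = 33 * 3 = 99.
Step 3: result = 66 + 99 = 165

The answer is 165.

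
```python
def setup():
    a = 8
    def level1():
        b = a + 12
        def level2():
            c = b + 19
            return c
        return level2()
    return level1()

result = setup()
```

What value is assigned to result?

Step 1: a = 8. b = a + 12 = 20.
Step 2: c = b + 19 = 20 + 19 = 39.
Step 3: result = 39

The answer is 39.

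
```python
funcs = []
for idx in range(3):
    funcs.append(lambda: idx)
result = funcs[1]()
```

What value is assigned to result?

Step 1: The loop creates 3 lambdas, all referencing the same variable idx.
Step 2: After the loop, idx = 2 (final value).
Step 3: funcs[1]() looks up idx at call time and finds 2. This is the late binding gotcha. result = 2

The answer is 2.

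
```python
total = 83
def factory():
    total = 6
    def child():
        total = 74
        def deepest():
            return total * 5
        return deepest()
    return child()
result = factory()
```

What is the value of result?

Step 1: deepest() looks up total through LEGB: not local, finds total = 74 in enclosing child().
Step 2: Returns 74 * 5 = 370.
Step 3: result = 370

The answer is 370.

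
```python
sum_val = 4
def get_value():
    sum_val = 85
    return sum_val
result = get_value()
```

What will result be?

Step 1: Global sum_val = 4.
Step 2: get_value() creates local sum_val = 85, shadowing the global.
Step 3: Returns local sum_val = 85. result = 85

The answer is 85.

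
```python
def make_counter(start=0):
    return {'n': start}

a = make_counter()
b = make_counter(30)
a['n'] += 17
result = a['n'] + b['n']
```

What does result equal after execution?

Step 1: make_counter() returns a new dict each call (immutable default 0).
Step 2: a = {'n': 0}, b = {'n': 30}.
Step 3: a['n'] += 17 = 17. result = 17 + 30 = 47

The answer is 47.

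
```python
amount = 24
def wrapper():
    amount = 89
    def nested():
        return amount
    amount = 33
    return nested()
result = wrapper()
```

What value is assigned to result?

Step 1: wrapper() sets amount = 89, then later amount = 33.
Step 2: nested() is called after amount is reassigned to 33. Closures capture variables by reference, not by value.
Step 3: result = 33

The answer is 33.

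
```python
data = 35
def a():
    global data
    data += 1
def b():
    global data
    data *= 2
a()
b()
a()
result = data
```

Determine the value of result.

Step 1: data = 35.
Step 2: a(): data = 35 + 1 = 36.
Step 3: b(): data = 36 * 2 = 72.
Step 4: a(): data = 72 + 1 = 73

The answer is 73.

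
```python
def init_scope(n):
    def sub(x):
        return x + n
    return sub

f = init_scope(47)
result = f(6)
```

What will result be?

Step 1: init_scope(47) creates a closure that captures n = 47.
Step 2: f(6) calls the closure with x = 6, returning 6 + 47 = 53.
Step 3: result = 53

The answer is 53.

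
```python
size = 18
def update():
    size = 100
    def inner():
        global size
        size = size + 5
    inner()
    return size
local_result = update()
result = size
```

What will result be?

Step 1: Global size = 18. update() creates local size = 100.
Step 2: inner() declares global size and adds 5: global size = 18 + 5 = 23.
Step 3: update() returns its local size = 100 (unaffected by inner).
Step 4: result = global size = 23

The answer is 23.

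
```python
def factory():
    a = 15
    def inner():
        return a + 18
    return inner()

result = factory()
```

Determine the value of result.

Step 1: factory() defines a = 15.
Step 2: inner() reads a = 15 from enclosing scope, returns 15 + 18 = 33.
Step 3: result = 33

The answer is 33.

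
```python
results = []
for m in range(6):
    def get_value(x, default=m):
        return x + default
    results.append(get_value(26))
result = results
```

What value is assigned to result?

Step 1: Default argument default=m is evaluated at function definition time.
Step 2: Each iteration creates get_value with default = current m value.
Step 3: get_value(26) returns 26 + default. results = [26, 27, 28, 29, 30, 31]

The answer is [26, 27, 28, 29, 30, 31].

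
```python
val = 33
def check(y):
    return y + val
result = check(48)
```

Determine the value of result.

Step 1: val = 33 is defined globally.
Step 2: check(48) uses parameter y = 48 and looks up val from global scope = 33.
Step 3: result = 48 + 33 = 81

The answer is 81.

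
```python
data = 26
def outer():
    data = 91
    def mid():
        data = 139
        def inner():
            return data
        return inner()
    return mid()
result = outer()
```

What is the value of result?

Step 1: Three levels of shadowing: global 26, outer 91, mid 139.
Step 2: inner() finds data = 139 in enclosing mid() scope.
Step 3: result = 139

The answer is 139.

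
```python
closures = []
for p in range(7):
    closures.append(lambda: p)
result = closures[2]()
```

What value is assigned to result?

Step 1: The loop creates 7 lambdas, all referencing the same variable p.
Step 2: After the loop, p = 6 (final value).
Step 3: closures[2]() looks up p at call time and finds 6. This is the late binding gotcha. result = 6

The answer is 6.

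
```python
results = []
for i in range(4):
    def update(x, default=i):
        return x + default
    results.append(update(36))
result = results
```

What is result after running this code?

Step 1: Default argument default=i is evaluated at function definition time.
Step 2: Each iteration creates update with default = current i value.
Step 3: update(36) returns 36 + default. results = [36, 37, 38, 39]

The answer is [36, 37, 38, 39].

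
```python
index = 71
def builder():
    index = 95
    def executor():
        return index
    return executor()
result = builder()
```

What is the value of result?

Step 1: index = 71 globally, but builder() defines index = 95 locally.
Step 2: executor() looks up index. Not in local scope, so checks enclosing scope (builder) and finds index = 95.
Step 3: result = 95

The answer is 95.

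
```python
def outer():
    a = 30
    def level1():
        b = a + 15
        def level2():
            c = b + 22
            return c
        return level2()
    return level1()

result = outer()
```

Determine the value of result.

Step 1: a = 30. b = a + 15 = 45.
Step 2: c = b + 22 = 45 + 22 = 67.
Step 3: result = 67

The answer is 67.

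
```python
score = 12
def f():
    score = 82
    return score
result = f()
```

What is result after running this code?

Step 1: Global score = 12.
Step 2: f() creates local score = 82, shadowing the global.
Step 3: Returns local score = 82. result = 82

The answer is 82.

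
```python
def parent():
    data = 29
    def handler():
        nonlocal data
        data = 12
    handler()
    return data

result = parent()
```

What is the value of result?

Step 1: parent() sets data = 29.
Step 2: handler() uses nonlocal to reassign data = 12.
Step 3: result = 12

The answer is 12.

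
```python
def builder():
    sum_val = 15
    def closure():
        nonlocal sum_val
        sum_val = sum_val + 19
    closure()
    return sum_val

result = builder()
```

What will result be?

Step 1: builder() sets sum_val = 15.
Step 2: closure() uses nonlocal to modify sum_val in builder's scope: sum_val = 15 + 19 = 34.
Step 3: builder() returns the modified sum_val = 34

The answer is 34.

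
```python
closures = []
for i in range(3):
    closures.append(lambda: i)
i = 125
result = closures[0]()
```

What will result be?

Step 1: Lambdas capture the variable i by reference, not by value.
Step 2: After the loop, i is reassigned to 125.
Step 3: closures[0]() looks up the current i = 125. result = 125

The answer is 125.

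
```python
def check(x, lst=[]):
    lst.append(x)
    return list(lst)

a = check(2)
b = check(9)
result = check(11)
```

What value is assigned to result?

Step 1: Default list is shared. list() creates copies for return values.
Step 2: Internal list grows: [2] -> [2, 9] -> [2, 9, 11].
Step 3: result = [2, 9, 11]

The answer is [2, 9, 11].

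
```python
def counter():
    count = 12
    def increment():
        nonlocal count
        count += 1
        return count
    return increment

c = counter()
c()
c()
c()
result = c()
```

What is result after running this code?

Step 1: counter() creates closure with count = 12.
Step 2: Each c() call increments count via nonlocal. After 4 calls: 12 + 4 = 16.
Step 3: result = 16

The answer is 16.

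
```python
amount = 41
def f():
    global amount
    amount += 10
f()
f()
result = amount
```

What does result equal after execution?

Step 1: amount = 41.
Step 2: First f(): amount = 41 + 10 = 51.
Step 3: Second f(): amount = 51 + 10 = 61. result = 61

The answer is 61.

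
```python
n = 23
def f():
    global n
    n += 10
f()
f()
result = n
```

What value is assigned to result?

Step 1: n = 23.
Step 2: First f(): n = 23 + 10 = 33.
Step 3: Second f(): n = 33 + 10 = 43. result = 43

The answer is 43.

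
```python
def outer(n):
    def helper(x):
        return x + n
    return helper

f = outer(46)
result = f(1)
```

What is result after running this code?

Step 1: outer(46) creates a closure that captures n = 46.
Step 2: f(1) calls the closure with x = 1, returning 1 + 46 = 47.
Step 3: result = 47

The answer is 47.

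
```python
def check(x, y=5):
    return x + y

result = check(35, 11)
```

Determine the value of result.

Step 1: check(35, 11) overrides default y with 11.
Step 2: Returns 35 + 11 = 46.
Step 3: result = 46

The answer is 46.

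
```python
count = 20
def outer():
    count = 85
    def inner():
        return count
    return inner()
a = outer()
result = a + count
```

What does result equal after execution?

Step 1: outer() has local count = 85. inner() reads from enclosing.
Step 2: outer() returns 85. Global count = 20 unchanged.
Step 3: result = 85 + 20 = 105

The answer is 105.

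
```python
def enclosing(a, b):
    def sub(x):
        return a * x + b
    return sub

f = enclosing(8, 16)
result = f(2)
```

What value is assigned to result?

Step 1: enclosing(8, 16) captures a = 8, b = 16.
Step 2: f(2) computes 8 * 2 + 16 = 32.
Step 3: result = 32

The answer is 32.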